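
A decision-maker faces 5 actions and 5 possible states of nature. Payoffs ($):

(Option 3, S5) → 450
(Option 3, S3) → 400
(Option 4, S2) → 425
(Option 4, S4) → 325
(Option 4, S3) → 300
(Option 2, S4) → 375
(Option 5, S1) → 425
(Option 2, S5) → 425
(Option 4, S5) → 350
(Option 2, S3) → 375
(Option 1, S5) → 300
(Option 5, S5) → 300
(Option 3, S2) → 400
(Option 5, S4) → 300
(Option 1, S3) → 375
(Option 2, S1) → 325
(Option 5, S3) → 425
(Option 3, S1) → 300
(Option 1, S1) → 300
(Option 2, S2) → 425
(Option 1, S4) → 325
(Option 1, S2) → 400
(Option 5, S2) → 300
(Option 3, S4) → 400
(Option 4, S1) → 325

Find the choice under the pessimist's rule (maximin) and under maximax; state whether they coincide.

maximin → Option 2; maximax → Option 3 (disagree)

Row minima: Option 1=300, Option 2=325, Option 3=300, Option 4=300, Option 5=300
Best worst-case = 325 → Option 2.
Row maxima: Option 1=400, Option 2=425, Option 3=450, Option 4=425, Option 5=425
Best best-case = 450 → Option 3.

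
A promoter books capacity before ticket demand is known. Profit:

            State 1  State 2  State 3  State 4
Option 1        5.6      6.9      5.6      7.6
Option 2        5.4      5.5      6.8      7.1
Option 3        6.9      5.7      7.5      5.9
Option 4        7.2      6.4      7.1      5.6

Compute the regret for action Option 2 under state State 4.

Best payoff under State 4 is 7.6.
Regret = 7.6 − 7.1 = 0.5.

0.5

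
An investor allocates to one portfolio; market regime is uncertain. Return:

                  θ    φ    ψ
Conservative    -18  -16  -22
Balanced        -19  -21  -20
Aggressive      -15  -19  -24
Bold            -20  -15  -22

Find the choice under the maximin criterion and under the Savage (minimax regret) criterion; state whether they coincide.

maximin → Balanced; minimax regret → Conservative (disagree)

Row minima: Conservative=-22, Balanced=-21, Aggressive=-24, Bold=-22
Best worst-case = -21 → Balanced.
Column bests: θ=-15, φ=-15, ψ=-20.
Conservative regrets: 3, 1, 2 → max 3
Balanced regrets: 4, 6, 0 → max 6
Aggressive regrets: 0, 4, 4 → max 4
Bold regrets: 5, 0, 2 → max 5
Smallest max regret = 3 → Conservative.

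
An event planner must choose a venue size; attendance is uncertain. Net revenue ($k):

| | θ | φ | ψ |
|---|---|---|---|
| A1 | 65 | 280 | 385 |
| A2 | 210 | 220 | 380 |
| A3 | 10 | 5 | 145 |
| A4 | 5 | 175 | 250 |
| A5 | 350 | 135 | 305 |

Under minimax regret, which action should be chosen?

Column bests: θ=350, φ=280, ψ=385.
A1 regrets: 285, 0, 0 → max 285
A2 regrets: 140, 60, 5 → max 140
A3 regrets: 340, 275, 240 → max 340
A4 regrets: 345, 105, 135 → max 345
A5 regrets: 0, 145, 80 → max 145
Smallest max regret = 140 → A2.

A2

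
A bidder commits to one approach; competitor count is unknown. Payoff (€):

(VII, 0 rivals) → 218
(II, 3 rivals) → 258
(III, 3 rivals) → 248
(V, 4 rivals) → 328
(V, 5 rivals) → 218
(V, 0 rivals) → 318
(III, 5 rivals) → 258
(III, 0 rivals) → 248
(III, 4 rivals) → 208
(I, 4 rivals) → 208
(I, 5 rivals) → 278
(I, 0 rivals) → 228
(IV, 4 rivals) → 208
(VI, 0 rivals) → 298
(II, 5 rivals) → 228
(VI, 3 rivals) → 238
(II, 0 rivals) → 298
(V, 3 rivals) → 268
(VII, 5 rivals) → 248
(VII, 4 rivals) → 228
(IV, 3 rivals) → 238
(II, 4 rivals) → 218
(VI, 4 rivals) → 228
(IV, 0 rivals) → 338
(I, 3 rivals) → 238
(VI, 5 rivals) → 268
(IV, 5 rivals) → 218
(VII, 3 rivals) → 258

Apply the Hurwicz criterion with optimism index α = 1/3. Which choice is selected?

V

I: 1/3·278 + 2/3·208 = 694/3
II: 1/3·298 + 2/3·218 = 734/3
III: 1/3·258 + 2/3·208 = 674/3
IV: 1/3·338 + 2/3·208 = 754/3
V: 1/3·328 + 2/3·218 = 764/3
VI: 1/3·298 + 2/3·228 = 754/3
VII: 1/3·258 + 2/3·218 = 694/3
Highest Hurwicz score = 764/3 → V.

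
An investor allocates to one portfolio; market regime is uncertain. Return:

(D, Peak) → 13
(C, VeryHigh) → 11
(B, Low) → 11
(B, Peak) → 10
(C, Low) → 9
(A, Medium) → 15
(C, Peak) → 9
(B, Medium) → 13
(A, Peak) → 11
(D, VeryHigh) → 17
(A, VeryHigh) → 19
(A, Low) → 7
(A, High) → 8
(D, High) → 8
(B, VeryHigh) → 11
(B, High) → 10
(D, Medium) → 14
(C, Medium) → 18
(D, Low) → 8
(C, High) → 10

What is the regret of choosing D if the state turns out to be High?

2

Best payoff under High is 10.
Regret = 10 − 8 = 2.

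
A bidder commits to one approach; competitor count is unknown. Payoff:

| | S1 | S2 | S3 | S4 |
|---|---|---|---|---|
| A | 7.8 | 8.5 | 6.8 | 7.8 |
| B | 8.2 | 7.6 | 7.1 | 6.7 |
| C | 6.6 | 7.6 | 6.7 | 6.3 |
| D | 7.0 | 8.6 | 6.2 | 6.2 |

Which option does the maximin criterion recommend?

A

Row minima: A=6.8, B=6.7, C=6.3, D=6.2
Best worst-case = 6.8 → A.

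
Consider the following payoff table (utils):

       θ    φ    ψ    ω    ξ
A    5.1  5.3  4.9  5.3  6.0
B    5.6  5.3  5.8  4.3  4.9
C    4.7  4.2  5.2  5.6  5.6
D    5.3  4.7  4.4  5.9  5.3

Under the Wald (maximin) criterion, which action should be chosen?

A

Row minima: A=4.9, B=4.3, C=4.2, D=4.4
Best worst-case = 4.9 → A.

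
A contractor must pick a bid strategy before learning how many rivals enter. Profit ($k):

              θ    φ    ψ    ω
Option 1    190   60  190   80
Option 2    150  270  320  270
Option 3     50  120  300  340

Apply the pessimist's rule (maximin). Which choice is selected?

Option 2

Row minima: Option 1=60, Option 2=150, Option 3=50
Best worst-case = 150 → Option 2.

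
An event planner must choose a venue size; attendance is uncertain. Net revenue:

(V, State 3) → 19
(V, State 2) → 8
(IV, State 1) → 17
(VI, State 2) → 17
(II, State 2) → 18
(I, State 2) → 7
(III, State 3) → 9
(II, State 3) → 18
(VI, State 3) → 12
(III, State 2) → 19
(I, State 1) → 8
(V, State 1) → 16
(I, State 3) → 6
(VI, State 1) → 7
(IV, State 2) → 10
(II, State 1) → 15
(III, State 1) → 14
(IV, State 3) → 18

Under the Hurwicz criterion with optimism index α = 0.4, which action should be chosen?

I: 0.4·8 + 0.6·6 = 6.8
II: 0.4·18 + 0.6·15 = 16.2
III: 0.4·19 + 0.6·9 = 13
IV: 0.4·18 + 0.6·10 = 13.2
V: 0.4·19 + 0.6·8 = 12.4
VI: 0.4·17 + 0.6·7 = 11
Highest Hurwicz score = 16.2 → II.

II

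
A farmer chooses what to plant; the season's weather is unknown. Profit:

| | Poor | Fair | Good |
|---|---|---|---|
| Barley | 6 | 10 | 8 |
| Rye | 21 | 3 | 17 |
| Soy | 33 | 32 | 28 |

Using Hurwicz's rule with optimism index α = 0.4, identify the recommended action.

Soy

Barley: 0.4·10 + 0.6·6 = 7.6
Rye: 0.4·21 + 0.6·3 = 10.2
Soy: 0.4·33 + 0.6·28 = 30
Highest Hurwicz score = 30 → Soy.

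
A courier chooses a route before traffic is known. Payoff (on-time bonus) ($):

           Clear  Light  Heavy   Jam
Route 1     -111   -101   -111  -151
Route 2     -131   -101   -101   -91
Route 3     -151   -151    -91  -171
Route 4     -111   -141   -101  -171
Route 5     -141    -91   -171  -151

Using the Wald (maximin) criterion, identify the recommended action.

Route 2

Row minima: Route 1=-151, Route 2=-131, Route 3=-171, Route 4=-171, Route 5=-171
Best worst-case = -131 → Route 2.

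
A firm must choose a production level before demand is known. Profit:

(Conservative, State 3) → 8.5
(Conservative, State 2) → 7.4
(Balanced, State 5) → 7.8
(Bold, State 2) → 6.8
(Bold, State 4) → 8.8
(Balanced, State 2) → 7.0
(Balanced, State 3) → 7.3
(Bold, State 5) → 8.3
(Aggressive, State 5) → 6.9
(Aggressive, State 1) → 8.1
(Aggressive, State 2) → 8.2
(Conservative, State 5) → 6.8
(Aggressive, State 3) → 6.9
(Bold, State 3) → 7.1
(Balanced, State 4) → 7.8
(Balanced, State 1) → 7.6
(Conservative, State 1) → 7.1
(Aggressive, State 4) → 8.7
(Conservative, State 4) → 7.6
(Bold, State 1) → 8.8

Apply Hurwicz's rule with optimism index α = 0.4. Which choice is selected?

Aggressive

Conservative: 0.4·8.5 + 0.6·6.8 = 7.48
Balanced: 0.4·7.8 + 0.6·7.0 = 7.32
Aggressive: 0.4·8.7 + 0.6·6.9 = 7.62
Bold: 0.4·8.8 + 0.6·6.8 = 7.6
Highest Hurwicz score = 7.62 → Aggressive.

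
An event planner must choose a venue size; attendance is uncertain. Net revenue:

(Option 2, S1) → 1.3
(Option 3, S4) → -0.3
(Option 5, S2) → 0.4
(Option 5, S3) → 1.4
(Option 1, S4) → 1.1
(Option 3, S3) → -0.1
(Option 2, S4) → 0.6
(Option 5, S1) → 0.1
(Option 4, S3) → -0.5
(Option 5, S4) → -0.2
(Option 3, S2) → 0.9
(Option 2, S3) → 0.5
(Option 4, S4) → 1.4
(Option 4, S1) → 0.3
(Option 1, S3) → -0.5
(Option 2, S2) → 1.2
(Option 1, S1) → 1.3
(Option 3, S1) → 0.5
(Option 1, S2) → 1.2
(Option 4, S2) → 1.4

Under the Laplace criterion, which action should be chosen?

Row averages: Option 1=0.775, Option 2=0.9, Option 3=0.25, Option 4=0.65, Option 5=0.425
Highest average = 0.9 → Option 2.

Option 2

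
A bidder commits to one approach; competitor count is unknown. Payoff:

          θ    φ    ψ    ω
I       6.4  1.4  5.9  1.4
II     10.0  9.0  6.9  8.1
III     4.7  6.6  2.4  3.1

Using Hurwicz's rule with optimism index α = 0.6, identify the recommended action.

II

I: 0.6·6.4 + 0.4·1.4 = 4.4
II: 0.6·10.0 + 0.4·6.9 = 8.76
III: 0.6·6.6 + 0.4·2.4 = 4.92
Highest Hurwicz score = 8.76 → II.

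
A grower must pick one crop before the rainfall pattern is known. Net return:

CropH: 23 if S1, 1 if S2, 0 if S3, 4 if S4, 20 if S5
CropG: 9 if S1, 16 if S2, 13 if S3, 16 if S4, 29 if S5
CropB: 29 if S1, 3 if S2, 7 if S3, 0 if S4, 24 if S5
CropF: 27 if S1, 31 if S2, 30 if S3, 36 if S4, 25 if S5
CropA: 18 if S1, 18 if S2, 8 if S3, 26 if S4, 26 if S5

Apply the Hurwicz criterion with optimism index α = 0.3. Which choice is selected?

CropH: 0.3·23 + 0.7·0 = 6.9
CropG: 0.3·29 + 0.7·9 = 15
CropB: 0.3·29 + 0.7·0 = 8.7
CropF: 0.3·36 + 0.7·25 = 28.3
CropA: 0.3·26 + 0.7·8 = 13.4
Highest Hurwicz score = 28.3 → CropF.

CropF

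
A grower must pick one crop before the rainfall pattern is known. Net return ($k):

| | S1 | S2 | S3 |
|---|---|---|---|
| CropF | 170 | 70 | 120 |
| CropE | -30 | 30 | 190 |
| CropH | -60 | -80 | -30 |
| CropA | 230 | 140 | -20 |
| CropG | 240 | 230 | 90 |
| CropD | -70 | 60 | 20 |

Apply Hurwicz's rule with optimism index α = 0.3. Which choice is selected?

CropG

CropF: 0.3·170 + 0.7·70 = 100
CropE: 0.3·190 + 0.7·(-30) = 36
CropH: 0.3·(-30) + 0.7·(-80) = -65
CropA: 0.3·230 + 0.7·(-20) = 55
CropG: 0.3·240 + 0.7·90 = 135
CropD: 0.3·60 + 0.7·(-70) = -31
Highest Hurwicz score = 135 → CropG.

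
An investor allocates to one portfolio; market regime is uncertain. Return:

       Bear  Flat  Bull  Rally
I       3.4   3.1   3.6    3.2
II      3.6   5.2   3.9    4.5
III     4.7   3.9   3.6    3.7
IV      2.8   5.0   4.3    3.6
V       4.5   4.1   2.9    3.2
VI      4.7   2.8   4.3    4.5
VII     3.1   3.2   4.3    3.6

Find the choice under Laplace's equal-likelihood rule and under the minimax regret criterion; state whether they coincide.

Row averages: I=3.325, II=4.3, III=3.975, IV=3.925, V=3.675, VI=4.075, VII=3.55
Highest average = 4.3 → II.
Column bests: Bear=4.7, Flat=5.2, Bull=4.3, Rally=4.5.
I regrets: 1.3, 2.1, 0.7, 1.3 → max 2.1
II regrets: 1.1, 0.0, 0.4, 0.0 → max 1.1
III regrets: 0.0, 1.3, 0.7, 0.8 → max 1.3
IV regrets: 1.9, 0.2, 0.0, 0.9 → max 1.9
V regrets: 0.2, 1.1, 1.4, 1.3 → max 1.4
VI regrets: 0.0, 2.4, 0.0, 0.0 → max 2.4
VII regrets: 1.6, 2.0, 0.0, 0.9 → max 2.0
Smallest max regret = 1.1 → II.

laplace → II; minimax regret → II (agree)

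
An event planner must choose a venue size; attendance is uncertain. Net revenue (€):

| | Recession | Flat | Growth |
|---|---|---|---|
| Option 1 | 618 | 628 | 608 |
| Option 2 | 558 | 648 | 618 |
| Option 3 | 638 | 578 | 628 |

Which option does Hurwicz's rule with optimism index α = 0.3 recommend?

Option 1

Option 1: 0.3·628 + 0.7·608 = 614
Option 2: 0.3·648 + 0.7·558 = 585
Option 3: 0.3·638 + 0.7·578 = 596
Highest Hurwicz score = 614 → Option 1.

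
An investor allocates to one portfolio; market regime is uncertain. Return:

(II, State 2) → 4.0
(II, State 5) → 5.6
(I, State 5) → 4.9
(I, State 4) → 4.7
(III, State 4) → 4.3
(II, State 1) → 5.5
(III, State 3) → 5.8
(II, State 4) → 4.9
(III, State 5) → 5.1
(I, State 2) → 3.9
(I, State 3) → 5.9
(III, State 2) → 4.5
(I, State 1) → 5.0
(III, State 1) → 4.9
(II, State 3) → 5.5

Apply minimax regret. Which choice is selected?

II

Column bests: State 1=5.5, State 2=4.5, State 3=5.9, State 4=4.9, State 5=5.6.
I regrets: 0.5, 0.6, 0.0, 0.2, 0.7 → max 0.7
II regrets: 0.0, 0.5, 0.4, 0.0, 0.0 → max 0.5
III regrets: 0.6, 0.0, 0.1, 0.6, 0.5 → max 0.6
Smallest max regret = 0.5 → II.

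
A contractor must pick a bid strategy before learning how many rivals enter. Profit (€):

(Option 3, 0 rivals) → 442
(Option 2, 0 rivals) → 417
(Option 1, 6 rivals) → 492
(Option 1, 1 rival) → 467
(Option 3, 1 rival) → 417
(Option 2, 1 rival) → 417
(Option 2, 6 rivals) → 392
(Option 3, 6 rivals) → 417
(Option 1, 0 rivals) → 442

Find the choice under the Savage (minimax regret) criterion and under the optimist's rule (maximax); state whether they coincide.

Column bests: 0 rivals=442, 1 rival=467, 6 rivals=492.
Option 1 regrets: 0, 0, 0 → max 0
Option 2 regrets: 25, 50, 100 → max 100
Option 3 regrets: 0, 50, 75 → max 75
Smallest max regret = 0 → Option 1.
Row maxima: Option 1=492, Option 2=417, Option 3=442
Best best-case = 492 → Option 1.

minimax regret → Option 1; maximax → Option 1 (agree)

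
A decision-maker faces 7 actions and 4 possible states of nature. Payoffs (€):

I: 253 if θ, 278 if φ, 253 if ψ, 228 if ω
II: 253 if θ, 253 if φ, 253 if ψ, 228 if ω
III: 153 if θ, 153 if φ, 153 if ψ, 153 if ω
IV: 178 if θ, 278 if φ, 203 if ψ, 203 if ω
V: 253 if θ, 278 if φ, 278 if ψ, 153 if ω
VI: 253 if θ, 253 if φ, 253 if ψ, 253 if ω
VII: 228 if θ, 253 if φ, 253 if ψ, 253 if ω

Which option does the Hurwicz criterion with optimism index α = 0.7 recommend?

I: 0.7·278 + 0.3·228 = 263
II: 0.7·253 + 0.3·228 = 245.5
III: 0.7·153 + 0.3·153 = 153
IV: 0.7·278 + 0.3·178 = 248
V: 0.7·278 + 0.3·153 = 240.5
VI: 0.7·253 + 0.3·253 = 253
VII: 0.7·253 + 0.3·228 = 245.5
Highest Hurwicz score = 263 → I.

I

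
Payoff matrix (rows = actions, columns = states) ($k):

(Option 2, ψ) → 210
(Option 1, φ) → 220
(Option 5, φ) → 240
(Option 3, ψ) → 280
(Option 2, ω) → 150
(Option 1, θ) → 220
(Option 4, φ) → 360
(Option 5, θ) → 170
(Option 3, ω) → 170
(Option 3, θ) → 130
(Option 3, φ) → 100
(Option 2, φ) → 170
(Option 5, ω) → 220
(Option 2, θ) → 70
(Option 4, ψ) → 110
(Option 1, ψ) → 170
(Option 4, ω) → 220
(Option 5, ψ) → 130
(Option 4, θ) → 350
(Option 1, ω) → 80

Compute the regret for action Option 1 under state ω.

140

Best payoff under ω is 220.
Regret = 220 − 80 = 140.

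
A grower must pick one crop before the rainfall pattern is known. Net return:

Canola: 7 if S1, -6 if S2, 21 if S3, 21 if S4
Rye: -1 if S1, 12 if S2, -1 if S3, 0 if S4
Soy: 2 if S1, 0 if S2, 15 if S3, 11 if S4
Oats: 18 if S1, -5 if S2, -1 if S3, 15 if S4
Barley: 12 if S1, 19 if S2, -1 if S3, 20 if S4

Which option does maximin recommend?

Soy

Row minima: Canola=-6, Rye=-1, Soy=0, Oats=-5, Barley=-1
Best worst-case = 0 → Soy.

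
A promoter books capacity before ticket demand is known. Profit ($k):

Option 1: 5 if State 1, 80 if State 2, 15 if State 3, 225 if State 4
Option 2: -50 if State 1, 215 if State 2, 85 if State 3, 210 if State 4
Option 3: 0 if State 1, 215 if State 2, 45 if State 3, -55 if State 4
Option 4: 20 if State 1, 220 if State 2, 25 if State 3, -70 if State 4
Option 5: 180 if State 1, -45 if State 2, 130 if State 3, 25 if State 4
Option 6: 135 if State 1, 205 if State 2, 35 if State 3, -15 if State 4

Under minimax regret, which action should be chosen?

Option 1

Column bests: State 1=180, State 2=220, State 3=130, State 4=225.
Option 1 regrets: 175, 140, 115, 0 → max 175
Option 2 regrets: 230, 5, 45, 15 → max 230
Option 3 regrets: 180, 5, 85, 280 → max 280
Option 4 regrets: 160, 0, 105, 295 → max 295
Option 5 regrets: 0, 265, 0, 200 → max 265
Option 6 regrets: 45, 15, 95, 240 → max 240
Smallest max regret = 175 → Option 1.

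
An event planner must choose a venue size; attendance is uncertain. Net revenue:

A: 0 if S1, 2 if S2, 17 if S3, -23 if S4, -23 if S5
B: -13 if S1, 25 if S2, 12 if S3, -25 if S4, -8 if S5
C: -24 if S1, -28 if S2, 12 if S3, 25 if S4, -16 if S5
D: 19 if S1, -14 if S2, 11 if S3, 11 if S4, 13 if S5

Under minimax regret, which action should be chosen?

D

Column bests: S1=19, S2=25, S3=17, S4=25, S5=13.
A regrets: 19, 23, 0, 48, 36 → max 48
B regrets: 32, 0, 5, 50, 21 → max 50
C regrets: 43, 53, 5, 0, 29 → max 53
D regrets: 0, 39, 6, 14, 0 → max 39
Smallest max regret = 39 → D.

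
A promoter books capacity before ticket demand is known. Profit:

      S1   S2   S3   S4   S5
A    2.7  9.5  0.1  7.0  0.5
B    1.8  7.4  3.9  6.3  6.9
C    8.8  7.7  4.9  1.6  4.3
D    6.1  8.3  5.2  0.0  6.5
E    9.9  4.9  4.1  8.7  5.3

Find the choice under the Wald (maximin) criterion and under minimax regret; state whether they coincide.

Row minima: A=0.1, B=1.8, C=1.6, D=0.0, E=4.1
Best worst-case = 4.1 → E.
Column bests: S1=9.9, S2=9.5, S3=5.2, S4=8.7, S5=6.9.
A regrets: 7.2, 0.0, 5.1, 1.7, 6.4 → max 7.2
B regrets: 8.1, 2.1, 1.3, 2.4, 0.0 → max 8.1
C regrets: 1.1, 1.8, 0.3, 7.1, 2.6 → max 7.1
D regrets: 3.8, 1.2, 0.0, 8.7, 0.4 → max 8.7
E regrets: 0.0, 4.6, 1.1, 0.0, 1.6 → max 4.6
Smallest max regret = 4.6 → E.

maximin → E; minimax regret → E (agree)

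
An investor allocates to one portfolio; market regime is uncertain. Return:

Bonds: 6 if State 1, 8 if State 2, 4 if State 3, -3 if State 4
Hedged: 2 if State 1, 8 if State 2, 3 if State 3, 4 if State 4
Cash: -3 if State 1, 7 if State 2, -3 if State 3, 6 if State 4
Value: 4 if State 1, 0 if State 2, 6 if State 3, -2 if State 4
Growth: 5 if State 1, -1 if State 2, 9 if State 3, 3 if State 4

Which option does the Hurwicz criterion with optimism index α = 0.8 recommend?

Bonds: 0.8·8 + 0.2·(-3) = 5.8
Hedged: 0.8·8 + 0.2·2 = 6.8
Cash: 0.8·7 + 0.2·(-3) = 5
Value: 0.8·6 + 0.2·(-2) = 4.4
Growth: 0.8·9 + 0.2·(-1) = 7
Highest Hurwicz score = 7 → Growth.

Growth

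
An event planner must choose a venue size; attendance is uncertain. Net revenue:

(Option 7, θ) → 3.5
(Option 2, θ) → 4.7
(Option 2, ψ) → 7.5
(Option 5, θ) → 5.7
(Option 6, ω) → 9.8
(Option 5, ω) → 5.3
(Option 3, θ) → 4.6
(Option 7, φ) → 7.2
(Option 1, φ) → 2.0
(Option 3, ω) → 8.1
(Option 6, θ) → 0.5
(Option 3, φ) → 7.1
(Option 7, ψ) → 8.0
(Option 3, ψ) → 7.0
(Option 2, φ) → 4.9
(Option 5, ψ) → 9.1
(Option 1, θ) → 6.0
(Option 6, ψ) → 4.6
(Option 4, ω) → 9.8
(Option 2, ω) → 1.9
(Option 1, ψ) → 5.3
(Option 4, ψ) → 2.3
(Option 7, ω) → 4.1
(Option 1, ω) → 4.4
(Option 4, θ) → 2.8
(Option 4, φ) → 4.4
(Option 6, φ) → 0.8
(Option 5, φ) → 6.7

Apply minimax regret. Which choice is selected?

Option 3

Column bests: θ=6.0, φ=7.2, ψ=9.1, ω=9.8.
Option 1 regrets: 0.0, 5.2, 3.8, 5.4 → max 5.4
Option 2 regrets: 1.3, 2.3, 1.6, 7.9 → max 7.9
Option 3 regrets: 1.4, 0.1, 2.1, 1.7 → max 2.1
Option 4 regrets: 3.2, 2.8, 6.8, 0.0 → max 6.8
Option 5 regrets: 0.3, 0.5, 0.0, 4.5 → max 4.5
Option 6 regrets: 5.5, 6.4, 4.5, 0.0 → max 6.4
Option 7 regrets: 2.5, 0.0, 1.1, 5.7 → max 5.7
Smallest max regret = 2.1 → Option 3.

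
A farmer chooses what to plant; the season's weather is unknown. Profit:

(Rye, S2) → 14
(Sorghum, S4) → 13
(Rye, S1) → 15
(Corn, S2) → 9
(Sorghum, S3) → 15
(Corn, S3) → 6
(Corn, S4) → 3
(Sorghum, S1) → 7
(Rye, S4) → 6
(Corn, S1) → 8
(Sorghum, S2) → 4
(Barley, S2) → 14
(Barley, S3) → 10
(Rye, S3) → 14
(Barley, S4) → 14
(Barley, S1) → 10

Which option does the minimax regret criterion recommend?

Column bests: S1=15, S2=14, S3=15, S4=14.
Barley regrets: 5, 0, 5, 0 → max 5
Sorghum regrets: 8, 10, 0, 1 → max 10
Rye regrets: 0, 0, 1, 8 → max 8
Corn regrets: 7, 5, 9, 11 → max 11
Smallest max regret = 5 → Barley.

Barley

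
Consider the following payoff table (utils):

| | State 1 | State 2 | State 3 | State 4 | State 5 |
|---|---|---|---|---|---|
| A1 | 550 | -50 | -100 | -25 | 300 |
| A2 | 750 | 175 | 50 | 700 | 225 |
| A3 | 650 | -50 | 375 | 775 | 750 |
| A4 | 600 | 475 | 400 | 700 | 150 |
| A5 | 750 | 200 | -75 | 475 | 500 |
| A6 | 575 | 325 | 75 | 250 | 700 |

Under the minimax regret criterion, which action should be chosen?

A5

Column bests: State 1=750, State 2=475, State 3=400, State 4=775, State 5=750.
A1 regrets: 200, 525, 500, 800, 450 → max 800
A2 regrets: 0, 300, 350, 75, 525 → max 525
A3 regrets: 100, 525, 25, 0, 0 → max 525
A4 regrets: 150, 0, 0, 75, 600 → max 600
A5 regrets: 0, 275, 475, 300, 250 → max 475
A6 regrets: 175, 150, 325, 525, 50 → max 525
Smallest max regret = 475 → A5.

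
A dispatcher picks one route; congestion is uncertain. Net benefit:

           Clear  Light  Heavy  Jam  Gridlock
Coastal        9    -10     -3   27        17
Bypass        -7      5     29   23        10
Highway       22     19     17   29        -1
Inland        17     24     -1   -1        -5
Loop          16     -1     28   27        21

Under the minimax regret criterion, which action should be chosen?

Column bests: Clear=22, Light=24, Heavy=29, Jam=29, Gridlock=21.
Coastal regrets: 13, 34, 32, 2, 4 → max 34
Bypass regrets: 29, 19, 0, 6, 11 → max 29
Highway regrets: 0, 5, 12, 0, 22 → max 22
Inland regrets: 5, 0, 30, 30, 26 → max 30
Loop regrets: 6, 25, 1, 2, 0 → max 25
Smallest max regret = 22 → Highway.

Highway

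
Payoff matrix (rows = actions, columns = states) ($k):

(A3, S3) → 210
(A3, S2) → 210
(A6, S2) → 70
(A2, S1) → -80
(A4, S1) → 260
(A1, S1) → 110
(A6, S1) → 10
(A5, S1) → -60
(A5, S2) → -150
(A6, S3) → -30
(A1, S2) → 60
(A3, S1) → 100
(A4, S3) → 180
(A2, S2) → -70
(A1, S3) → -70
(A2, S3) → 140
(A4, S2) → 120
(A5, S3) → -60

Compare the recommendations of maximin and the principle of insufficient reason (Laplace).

Row minima: A1=-70, A2=-80, A3=100, A4=120, A5=-150, A6=-30
Best worst-case = 120 → A4.
Row averages: A1=100/3, A2=-10/3, A3=520/3, A4=560/3, A5=-90, A6=50/3
Highest average = 560/3 → A4.

maximin → A4; laplace → A4 (agree)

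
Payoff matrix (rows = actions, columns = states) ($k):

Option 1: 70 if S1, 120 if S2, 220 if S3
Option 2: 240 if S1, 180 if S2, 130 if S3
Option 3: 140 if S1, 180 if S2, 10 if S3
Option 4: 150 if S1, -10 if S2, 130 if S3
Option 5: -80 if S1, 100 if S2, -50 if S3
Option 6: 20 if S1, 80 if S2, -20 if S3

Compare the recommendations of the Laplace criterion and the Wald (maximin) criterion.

laplace → Option 2; maximin → Option 2 (agree)

Row averages: Option 1=410/3, Option 2=550/3, Option 3=110, Option 4=90, Option 5=-10, Option 6=80/3
Highest average = 550/3 → Option 2.
Row minima: Option 1=70, Option 2=130, Option 3=10, Option 4=-10, Option 5=-80, Option 6=-20
Best worst-case = 130 → Option 2.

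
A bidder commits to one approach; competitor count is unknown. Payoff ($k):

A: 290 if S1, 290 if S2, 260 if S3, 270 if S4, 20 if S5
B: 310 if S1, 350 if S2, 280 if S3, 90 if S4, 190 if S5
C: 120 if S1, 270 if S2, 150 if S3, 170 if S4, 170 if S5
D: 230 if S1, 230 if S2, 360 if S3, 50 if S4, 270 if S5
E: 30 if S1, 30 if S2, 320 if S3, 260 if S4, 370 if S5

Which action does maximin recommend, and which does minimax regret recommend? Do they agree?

maximin → C; minimax regret → B (disagree)

Row minima: A=20, B=90, C=120, D=50, E=30
Best worst-case = 120 → C.
Column bests: S1=310, S2=350, S3=360, S4=270, S5=370.
A regrets: 20, 60, 100, 0, 350 → max 350
B regrets: 0, 0, 80, 180, 180 → max 180
C regrets: 190, 80, 210, 100, 200 → max 210
D regrets: 80, 120, 0, 220, 100 → max 220
E regrets: 280, 320, 40, 10, 0 → max 320
Smallest max regret = 180 → B.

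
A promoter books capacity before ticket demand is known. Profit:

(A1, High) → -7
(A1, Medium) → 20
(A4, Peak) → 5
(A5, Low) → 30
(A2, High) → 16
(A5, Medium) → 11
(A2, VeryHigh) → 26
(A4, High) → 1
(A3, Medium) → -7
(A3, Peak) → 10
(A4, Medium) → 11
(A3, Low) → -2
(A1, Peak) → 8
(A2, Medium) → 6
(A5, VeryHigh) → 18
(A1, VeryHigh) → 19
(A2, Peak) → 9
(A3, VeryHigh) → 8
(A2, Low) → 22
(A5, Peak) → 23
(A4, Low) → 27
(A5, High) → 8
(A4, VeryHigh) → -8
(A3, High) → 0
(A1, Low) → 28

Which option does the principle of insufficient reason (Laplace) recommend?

Row averages: A1=13.6, A2=15.8, A3=1.8, A4=7.2, A5=18
Highest average = 18 → A5.

A5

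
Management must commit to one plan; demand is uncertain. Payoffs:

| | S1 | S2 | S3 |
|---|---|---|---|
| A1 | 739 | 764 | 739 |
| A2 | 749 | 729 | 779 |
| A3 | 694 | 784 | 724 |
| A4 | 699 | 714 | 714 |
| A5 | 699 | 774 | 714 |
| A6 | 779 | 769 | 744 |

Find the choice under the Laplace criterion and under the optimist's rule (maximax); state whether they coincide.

laplace → A6; maximax → A3 (disagree)

Row averages: A1=2242/3, A2=2257/3, A3=734, A4=709, A5=729, A6=764
Highest average = 764 → A6.
Row maxima: A1=764, A2=779, A3=784, A4=714, A5=774, A6=779
Best best-case = 784 → A3.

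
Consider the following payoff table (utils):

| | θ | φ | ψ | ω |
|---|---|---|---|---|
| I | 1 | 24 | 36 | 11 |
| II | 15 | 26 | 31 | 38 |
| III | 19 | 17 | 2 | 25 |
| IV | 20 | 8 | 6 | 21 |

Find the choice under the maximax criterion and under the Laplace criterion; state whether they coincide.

Row maxima: I=36, II=38, III=25, IV=21
Best best-case = 38 → II.
Row averages: I=18, II=27.5, III=15.75, IV=13.75
Highest average = 27.5 → II.

maximax → II; laplace → II (agree)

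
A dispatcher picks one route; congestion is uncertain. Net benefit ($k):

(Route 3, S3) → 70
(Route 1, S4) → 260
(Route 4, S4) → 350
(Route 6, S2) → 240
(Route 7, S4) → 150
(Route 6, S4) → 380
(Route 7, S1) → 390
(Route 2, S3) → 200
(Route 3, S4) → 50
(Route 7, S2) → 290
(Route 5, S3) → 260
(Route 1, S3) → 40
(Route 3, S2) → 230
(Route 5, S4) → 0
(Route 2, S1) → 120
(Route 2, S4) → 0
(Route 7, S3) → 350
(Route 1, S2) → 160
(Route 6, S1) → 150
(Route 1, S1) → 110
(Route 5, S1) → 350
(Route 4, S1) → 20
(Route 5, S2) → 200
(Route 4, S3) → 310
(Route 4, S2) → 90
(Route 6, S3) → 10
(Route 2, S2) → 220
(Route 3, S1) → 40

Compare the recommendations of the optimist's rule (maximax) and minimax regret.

Row maxima: Route 1=260, Route 2=220, Route 3=230, Route 4=350, Route 5=350, Route 6=380, Route 7=390
Best best-case = 390 → Route 7.
Column bests: S1=390, S2=290, S3=350, S4=380.
Route 1 regrets: 280, 130, 310, 120 → max 310
Route 2 regrets: 270, 70, 150, 380 → max 380
Route 3 regrets: 350, 60, 280, 330 → max 350
Route 4 regrets: 370, 200, 40, 30 → max 370
Route 5 regrets: 40, 90, 90, 380 → max 380
Route 6 regrets: 240, 50, 340, 0 → max 340
Route 7 regrets: 0, 0, 0, 230 → max 230
Smallest max regret = 230 → Route 7.

maximax → Route 7; minimax regret → Route 7 (agree)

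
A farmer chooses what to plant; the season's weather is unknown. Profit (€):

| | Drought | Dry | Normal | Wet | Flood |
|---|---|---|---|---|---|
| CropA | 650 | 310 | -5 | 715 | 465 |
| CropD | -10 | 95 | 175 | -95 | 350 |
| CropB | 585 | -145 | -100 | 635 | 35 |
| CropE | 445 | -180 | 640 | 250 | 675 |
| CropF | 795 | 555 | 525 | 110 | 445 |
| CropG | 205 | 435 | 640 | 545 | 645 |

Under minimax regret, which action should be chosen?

Column bests: Drought=795, Dry=555, Normal=640, Wet=715, Flood=675.
CropA regrets: 145, 245, 645, 0, 210 → max 645
CropD regrets: 805, 460, 465, 810, 325 → max 810
CropB regrets: 210, 700, 740, 80, 640 → max 740
CropE regrets: 350, 735, 0, 465, 0 → max 735
CropF regrets: 0, 0, 115, 605, 230 → max 605
CropG regrets: 590, 120, 0, 170, 30 → max 590
Smallest max regret = 590 → CropG.

CropG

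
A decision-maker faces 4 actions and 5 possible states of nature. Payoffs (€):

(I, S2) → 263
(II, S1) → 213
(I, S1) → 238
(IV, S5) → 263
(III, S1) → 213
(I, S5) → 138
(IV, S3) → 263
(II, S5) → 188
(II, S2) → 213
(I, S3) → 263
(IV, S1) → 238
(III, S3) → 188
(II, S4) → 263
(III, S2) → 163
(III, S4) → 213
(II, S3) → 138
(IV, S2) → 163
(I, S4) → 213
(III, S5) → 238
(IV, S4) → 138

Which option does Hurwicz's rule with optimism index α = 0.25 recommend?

I: 0.25·263 + 0.75·138 = 169.25
II: 0.25·263 + 0.75·138 = 169.25
III: 0.25·238 + 0.75·163 = 181.75
IV: 0.25·263 + 0.75·138 = 169.25
Highest Hurwicz score = 181.75 → III.

III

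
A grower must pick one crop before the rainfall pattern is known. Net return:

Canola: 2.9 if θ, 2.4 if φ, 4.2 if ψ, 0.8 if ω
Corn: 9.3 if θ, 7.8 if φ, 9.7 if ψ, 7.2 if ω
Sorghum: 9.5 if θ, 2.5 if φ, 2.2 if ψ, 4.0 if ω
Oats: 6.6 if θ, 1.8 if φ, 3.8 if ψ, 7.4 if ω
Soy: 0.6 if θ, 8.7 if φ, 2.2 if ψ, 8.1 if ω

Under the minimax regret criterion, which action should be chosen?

Column bests: θ=9.5, φ=8.7, ψ=9.7, ω=8.1.
Canola regrets: 6.6, 6.3, 5.5, 7.3 → max 7.3
Corn regrets: 0.2, 0.9, 0.0, 0.9 → max 0.9
Sorghum regrets: 0.0, 6.2, 7.5, 4.1 → max 7.5
Oats regrets: 2.9, 6.9, 5.9, 0.7 → max 6.9
Soy regrets: 8.9, 0.0, 7.5, 0.0 → max 8.9
Smallest max regret = 0.9 → Corn.

Corn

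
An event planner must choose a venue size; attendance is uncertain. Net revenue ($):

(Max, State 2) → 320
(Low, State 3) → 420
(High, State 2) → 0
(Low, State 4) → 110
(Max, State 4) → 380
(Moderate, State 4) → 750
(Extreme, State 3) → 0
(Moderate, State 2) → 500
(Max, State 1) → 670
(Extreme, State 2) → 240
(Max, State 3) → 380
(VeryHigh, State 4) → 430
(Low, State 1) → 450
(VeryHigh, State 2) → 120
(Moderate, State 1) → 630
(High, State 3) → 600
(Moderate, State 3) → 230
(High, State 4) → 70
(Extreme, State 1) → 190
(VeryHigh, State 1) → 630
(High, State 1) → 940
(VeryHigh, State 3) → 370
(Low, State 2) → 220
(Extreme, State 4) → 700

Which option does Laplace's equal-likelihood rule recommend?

Row averages: Low=300, Moderate=527.5, High=402.5, VeryHigh=387.5, Extreme=282.5, Max=437.5
Highest average = 527.5 → Moderate.

Moderate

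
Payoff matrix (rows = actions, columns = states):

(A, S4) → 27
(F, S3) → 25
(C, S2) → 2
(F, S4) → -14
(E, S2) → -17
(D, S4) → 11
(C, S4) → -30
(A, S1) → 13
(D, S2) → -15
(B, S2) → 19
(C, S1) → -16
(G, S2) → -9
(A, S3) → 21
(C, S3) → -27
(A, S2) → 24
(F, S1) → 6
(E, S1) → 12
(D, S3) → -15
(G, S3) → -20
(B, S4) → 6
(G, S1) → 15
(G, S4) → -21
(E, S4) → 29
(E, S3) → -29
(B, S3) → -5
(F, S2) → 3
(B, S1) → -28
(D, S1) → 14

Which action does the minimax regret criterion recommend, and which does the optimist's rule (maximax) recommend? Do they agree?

minimax regret → A; maximax → E (disagree)

Column bests: S1=15, S2=24, S3=25, S4=29.
A regrets: 2, 0, 4, 2 → max 4
B regrets: 43, 5, 30, 23 → max 43
C regrets: 31, 22, 52, 59 → max 59
D regrets: 1, 39, 40, 18 → max 40
E regrets: 3, 41, 54, 0 → max 54
F regrets: 9, 21, 0, 43 → max 43
G regrets: 0, 33, 45, 50 → max 50
Smallest max regret = 4 → A.
Row maxima: A=27, B=19, C=2, D=14, E=29, F=25, G=15
Best best-case = 29 → E.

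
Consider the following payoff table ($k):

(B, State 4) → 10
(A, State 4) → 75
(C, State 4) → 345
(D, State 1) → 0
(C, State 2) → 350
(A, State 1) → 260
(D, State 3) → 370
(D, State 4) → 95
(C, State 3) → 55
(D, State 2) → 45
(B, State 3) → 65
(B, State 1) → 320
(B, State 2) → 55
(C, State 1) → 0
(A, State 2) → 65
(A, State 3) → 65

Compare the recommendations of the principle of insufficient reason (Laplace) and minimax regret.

Row averages: A=116.25, B=112.5, C=187.5, D=127.5
Highest average = 187.5 → C.
Column bests: State 1=320, State 2=350, State 3=370, State 4=345.
A regrets: 60, 285, 305, 270 → max 305
B regrets: 0, 295, 305, 335 → max 335
C regrets: 320, 0, 315, 0 → max 320
D regrets: 320, 305, 0, 250 → max 320
Smallest max regret = 305 → A.

laplace → C; minimax regret → A (disagree)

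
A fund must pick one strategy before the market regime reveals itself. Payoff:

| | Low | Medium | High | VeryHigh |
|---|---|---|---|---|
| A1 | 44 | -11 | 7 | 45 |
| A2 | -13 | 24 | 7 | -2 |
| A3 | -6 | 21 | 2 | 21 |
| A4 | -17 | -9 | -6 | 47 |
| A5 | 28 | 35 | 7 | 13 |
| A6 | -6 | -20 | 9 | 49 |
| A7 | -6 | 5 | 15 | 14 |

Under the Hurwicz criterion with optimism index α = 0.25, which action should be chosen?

A5

A1: 0.25·45 + 0.75·(-11) = 3
A2: 0.25·24 + 0.75·(-13) = -3.75
A3: 0.25·21 + 0.75·(-6) = 0.75
A4: 0.25·47 + 0.75·(-17) = -1
A5: 0.25·35 + 0.75·7 = 14
A6: 0.25·49 + 0.75·(-20) = -2.75
A7: 0.25·15 + 0.75·(-6) = -0.75
Highest Hurwicz score = 14 → A5.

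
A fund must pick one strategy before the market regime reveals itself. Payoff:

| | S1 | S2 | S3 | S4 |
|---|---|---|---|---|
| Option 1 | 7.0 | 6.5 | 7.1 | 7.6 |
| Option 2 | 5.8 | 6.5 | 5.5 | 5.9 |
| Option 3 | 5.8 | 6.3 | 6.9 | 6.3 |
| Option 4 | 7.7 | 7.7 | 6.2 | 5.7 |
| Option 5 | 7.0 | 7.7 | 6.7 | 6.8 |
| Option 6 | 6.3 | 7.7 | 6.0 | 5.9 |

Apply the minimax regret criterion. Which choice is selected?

Option 5

Column bests: S1=7.7, S2=7.7, S3=7.1, S4=7.6.
Option 1 regrets: 0.7, 1.2, 0.0, 0.0 → max 1.2
Option 2 regrets: 1.9, 1.2, 1.6, 1.7 → max 1.9
Option 3 regrets: 1.9, 1.4, 0.2, 1.3 → max 1.9
Option 4 regrets: 0.0, 0.0, 0.9, 1.9 → max 1.9
Option 5 regrets: 0.7, 0.0, 0.4, 0.8 → max 0.8
Option 6 regrets: 1.4, 0.0, 1.1, 1.7 → max 1.7
Smallest max regret = 0.8 → Option 5.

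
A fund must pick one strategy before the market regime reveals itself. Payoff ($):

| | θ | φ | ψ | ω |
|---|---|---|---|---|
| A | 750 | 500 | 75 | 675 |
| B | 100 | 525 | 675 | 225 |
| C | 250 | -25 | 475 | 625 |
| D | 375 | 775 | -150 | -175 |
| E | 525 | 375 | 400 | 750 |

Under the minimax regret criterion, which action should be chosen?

E

Column bests: θ=750, φ=775, ψ=675, ω=750.
A regrets: 0, 275, 600, 75 → max 600
B regrets: 650, 250, 0, 525 → max 650
C regrets: 500, 800, 200, 125 → max 800
D regrets: 375, 0, 825, 925 → max 925
E regrets: 225, 400, 275, 0 → max 400
Smallest max regret = 400 → E.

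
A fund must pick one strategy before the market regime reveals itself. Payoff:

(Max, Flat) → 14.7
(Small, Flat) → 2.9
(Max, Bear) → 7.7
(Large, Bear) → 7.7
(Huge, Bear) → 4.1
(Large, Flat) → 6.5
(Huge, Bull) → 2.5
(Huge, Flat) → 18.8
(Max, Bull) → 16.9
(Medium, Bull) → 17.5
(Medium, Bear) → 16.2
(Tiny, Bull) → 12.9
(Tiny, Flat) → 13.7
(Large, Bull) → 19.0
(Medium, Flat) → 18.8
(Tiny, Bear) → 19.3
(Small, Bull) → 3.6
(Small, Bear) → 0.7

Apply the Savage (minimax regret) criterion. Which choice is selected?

Column bests: Bear=19.3, Flat=18.8, Bull=19.0.
Tiny regrets: 0.0, 5.1, 6.1 → max 6.1
Small regrets: 18.6, 15.9, 15.4 → max 18.6
Medium regrets: 3.1, 0.0, 1.5 → max 3.1
Large regrets: 11.6, 12.3, 0.0 → max 12.3
Huge regrets: 15.2, 0.0, 16.5 → max 16.5
Max regrets: 11.6, 4.1, 2.1 → max 11.6
Smallest max regret = 3.1 → Medium.

Medium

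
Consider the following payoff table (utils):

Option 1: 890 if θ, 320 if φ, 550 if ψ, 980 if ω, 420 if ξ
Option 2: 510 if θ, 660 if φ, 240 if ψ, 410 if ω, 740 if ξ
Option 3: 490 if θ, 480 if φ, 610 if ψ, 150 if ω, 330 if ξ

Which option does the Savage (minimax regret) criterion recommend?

Option 1

Column bests: θ=890, φ=660, ψ=610, ω=980, ξ=740.
Option 1 regrets: 0, 340, 60, 0, 320 → max 340
Option 2 regrets: 380, 0, 370, 570, 0 → max 570
Option 3 regrets: 400, 180, 0, 830, 410 → max 830
Smallest max regret = 340 → Option 1.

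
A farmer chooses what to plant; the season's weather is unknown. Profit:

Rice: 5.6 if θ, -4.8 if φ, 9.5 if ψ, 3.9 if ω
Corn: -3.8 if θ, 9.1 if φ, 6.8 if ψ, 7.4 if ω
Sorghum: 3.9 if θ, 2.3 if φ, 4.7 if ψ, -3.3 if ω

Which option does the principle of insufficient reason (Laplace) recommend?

Row averages: Rice=3.55, Corn=4.875, Sorghum=1.9
Highest average = 4.875 → Corn.

Corn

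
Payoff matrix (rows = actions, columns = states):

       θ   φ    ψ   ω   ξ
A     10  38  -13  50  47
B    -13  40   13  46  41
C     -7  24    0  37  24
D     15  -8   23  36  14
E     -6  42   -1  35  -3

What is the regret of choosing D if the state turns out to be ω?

14

Best payoff under ω is 50.
Regret = 50 − 36 = 14.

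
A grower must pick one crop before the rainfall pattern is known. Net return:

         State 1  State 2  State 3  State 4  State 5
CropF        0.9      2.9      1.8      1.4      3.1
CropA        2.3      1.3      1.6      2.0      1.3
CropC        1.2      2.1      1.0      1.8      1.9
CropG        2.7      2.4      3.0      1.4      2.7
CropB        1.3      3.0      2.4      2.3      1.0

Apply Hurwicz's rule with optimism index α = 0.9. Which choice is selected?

CropF

CropF: 0.9·3.1 + 0.1·0.9 = 2.88
CropA: 0.9·2.3 + 0.1·1.3 = 2.2
CropC: 0.9·2.1 + 0.1·1.0 = 1.99
CropG: 0.9·3.0 + 0.1·1.4 = 2.84
CropB: 0.9·3.0 + 0.1·1.0 = 2.8
Highest Hurwicz score = 2.88 → CropF.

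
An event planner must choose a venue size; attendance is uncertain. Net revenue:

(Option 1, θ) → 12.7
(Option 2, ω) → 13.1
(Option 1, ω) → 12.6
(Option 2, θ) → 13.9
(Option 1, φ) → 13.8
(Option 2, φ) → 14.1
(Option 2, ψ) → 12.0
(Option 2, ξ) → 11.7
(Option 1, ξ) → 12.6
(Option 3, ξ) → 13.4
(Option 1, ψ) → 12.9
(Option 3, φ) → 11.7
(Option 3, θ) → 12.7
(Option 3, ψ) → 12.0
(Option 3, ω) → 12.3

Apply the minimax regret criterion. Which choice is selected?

Column bests: θ=13.9, φ=14.1, ψ=12.9, ω=13.1, ξ=13.4.
Option 1 regrets: 1.2, 0.3, 0.0, 0.5, 0.8 → max 1.2
Option 2 regrets: 0.0, 0.0, 0.9, 0.0, 1.7 → max 1.7
Option 3 regrets: 1.2, 2.4, 0.9, 0.8, 0.0 → max 2.4
Smallest max regret = 1.2 → Option 1.

Option 1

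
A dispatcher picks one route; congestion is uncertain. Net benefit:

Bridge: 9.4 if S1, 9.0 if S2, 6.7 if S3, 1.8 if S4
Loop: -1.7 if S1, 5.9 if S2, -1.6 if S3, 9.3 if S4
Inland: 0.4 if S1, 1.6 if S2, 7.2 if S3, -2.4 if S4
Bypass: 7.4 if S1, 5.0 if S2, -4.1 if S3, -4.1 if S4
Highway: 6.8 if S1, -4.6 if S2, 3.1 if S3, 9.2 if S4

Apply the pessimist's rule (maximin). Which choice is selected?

Row minima: Bridge=1.8, Loop=-1.7, Inland=-2.4, Bypass=-4.1, Highway=-4.6
Best worst-case = 1.8 → Bridge.

Bridge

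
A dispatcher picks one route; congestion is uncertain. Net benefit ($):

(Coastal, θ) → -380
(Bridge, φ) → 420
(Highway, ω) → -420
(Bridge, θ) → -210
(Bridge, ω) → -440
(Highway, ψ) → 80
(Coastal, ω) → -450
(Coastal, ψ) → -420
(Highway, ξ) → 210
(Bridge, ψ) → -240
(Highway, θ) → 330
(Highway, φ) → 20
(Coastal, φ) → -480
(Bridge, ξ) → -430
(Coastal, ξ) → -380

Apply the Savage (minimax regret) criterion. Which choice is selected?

Column bests: θ=330, φ=420, ψ=80, ω=-420, ξ=210.
Bridge regrets: 540, 0, 320, 20, 640 → max 640
Highway regrets: 0, 400, 0, 0, 0 → max 400
Coastal regrets: 710, 900, 500, 30, 590 → max 900
Smallest max regret = 400 → Highway.

Highway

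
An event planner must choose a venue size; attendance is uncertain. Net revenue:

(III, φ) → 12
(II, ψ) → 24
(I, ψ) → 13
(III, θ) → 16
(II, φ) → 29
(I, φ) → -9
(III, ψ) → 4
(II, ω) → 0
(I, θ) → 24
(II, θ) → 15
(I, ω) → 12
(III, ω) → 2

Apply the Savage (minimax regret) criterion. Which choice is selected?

II

Column bests: θ=24, φ=29, ψ=24, ω=12.
I regrets: 0, 38, 11, 0 → max 38
II regrets: 9, 0, 0, 12 → max 12
III regrets: 8, 17, 20, 10 → max 20
Smallest max regret = 12 → II.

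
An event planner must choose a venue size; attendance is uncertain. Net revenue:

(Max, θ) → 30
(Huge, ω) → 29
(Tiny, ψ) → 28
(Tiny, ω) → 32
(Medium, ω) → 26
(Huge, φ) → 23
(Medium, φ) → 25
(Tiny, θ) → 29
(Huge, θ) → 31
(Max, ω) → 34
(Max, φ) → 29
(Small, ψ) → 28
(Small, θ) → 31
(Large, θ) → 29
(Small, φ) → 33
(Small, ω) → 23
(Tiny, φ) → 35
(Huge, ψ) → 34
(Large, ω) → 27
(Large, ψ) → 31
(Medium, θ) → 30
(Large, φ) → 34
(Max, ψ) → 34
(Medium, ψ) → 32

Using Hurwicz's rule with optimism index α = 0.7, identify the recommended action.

Tiny: 0.7·35 + 0.3·28 = 32.9
Small: 0.7·33 + 0.3·23 = 30
Medium: 0.7·32 + 0.3·25 = 29.9
Large: 0.7·34 + 0.3·27 = 31.9
Huge: 0.7·34 + 0.3·23 = 30.7
Max: 0.7·34 + 0.3·29 = 32.5
Highest Hurwicz score = 32.9 → Tiny.

Tiny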